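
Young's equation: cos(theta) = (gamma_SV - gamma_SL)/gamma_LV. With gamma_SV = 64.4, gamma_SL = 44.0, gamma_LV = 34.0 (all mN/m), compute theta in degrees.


cos(theta) = (gamma_SV - gamma_SL) / gamma_LV
cos(theta) = (64.4 - 44.0) / 34.0
cos(theta) = 0.6
theta = arccos(0.6) = 53.13 degrees

53.13


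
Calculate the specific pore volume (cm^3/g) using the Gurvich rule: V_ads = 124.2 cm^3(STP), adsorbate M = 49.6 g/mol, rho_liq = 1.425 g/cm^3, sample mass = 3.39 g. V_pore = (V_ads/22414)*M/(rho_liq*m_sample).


Moles adsorbed n = V_ads / 22414 = 124.2 / 22414 = 5.541180e-03 mol
Liquid volume V_liq = n * M / rho_liq = 5.541180e-03 * 49.6 / 1.425 = 0.19287 cm^3
Specific pore volume V_pore = V_liq / m_sample = 0.19287 / 3.39
V_pore = 0.0569 cm^3/g

0.0569


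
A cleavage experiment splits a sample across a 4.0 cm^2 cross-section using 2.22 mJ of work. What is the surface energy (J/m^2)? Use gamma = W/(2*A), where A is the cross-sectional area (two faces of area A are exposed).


Convert: A = 4.0 cm^2 = 0.0004 m^2, W = 2.22 mJ = 0.00222 J
Cleaving exposes two faces of area A, so total new surface = 2*A and gamma = W / (2*A)
gamma = 0.00222 / (2 * 0.0004)
gamma = 2.775 J/m^2

2.775


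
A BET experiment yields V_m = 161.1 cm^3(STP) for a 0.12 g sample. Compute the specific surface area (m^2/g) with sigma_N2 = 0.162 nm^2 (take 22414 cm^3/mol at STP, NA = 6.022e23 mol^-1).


Number of moles in monolayer = V_m / 22414 = 161.1 / 22414 = 0.00718747
Number of molecules = moles * NA = 0.00718747 * 6.022e23
SA = molecules * sigma / mass
SA = (161.1 / 22414) * 6.022e23 * 0.162e-18 / 0.12
SA = 5843.2 m^2/g

5843.2


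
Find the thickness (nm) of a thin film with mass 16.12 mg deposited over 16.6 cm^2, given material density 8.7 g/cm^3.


Convert: m = 16.12 mg = 1.6120e-05 kg, A = 16.6 cm^2 = 1.6600e-03 m^2, rho = 8.7 g/cm^3 = 8700 kg/m^3
t = m / (A * rho)
t = 1.6120e-05 / (1.6600e-03 * 8700)
t = 1.1162e-06 m = 1116.2 nm

1116.2


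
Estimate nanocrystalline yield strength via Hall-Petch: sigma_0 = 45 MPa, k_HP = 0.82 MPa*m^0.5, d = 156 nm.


d = 156 nm = 1.56e-07 m
sqrt(d) = 0.0003949684
Hall-Petch contribution = k / sqrt(d) = 0.82 / 0.0003949684 = 2076.1 MPa
sigma = sigma_0 + k/sqrt(d) = 45 + 2076.1 = 2121.1 MPa

2121.1


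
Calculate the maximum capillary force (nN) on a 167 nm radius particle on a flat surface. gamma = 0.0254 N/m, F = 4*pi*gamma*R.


Convert radius: R = 167 nm = 1.67e-07 m
F = 4 * pi * gamma * R
F = 4 * pi * 0.0254 * 1.67e-07
F = 5.3304e-08 N = 53.304 nN

53.304


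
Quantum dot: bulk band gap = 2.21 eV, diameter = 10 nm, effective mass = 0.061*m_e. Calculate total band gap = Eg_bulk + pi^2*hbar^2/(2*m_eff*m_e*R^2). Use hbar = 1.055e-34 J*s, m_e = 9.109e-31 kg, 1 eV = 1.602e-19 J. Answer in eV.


Radius R = 10/2 nm = 5e-09 m
Confinement energy dE = pi^2 * hbar^2 / (2 * m_eff * m_e * R^2)
dE = pi^2 * (1.055e-34)^2 / (2 * 0.061 * 9.109e-31 * (5e-09)^2) J, divided by 1.602e-19 J/eV
dE = 0.2468 eV
Total band gap = E_g(bulk) + dE = 2.21 + 0.2468 = 2.4568 eV

2.4568


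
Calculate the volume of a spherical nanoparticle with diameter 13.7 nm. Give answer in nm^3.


Radius r = 13.7/2 = 6.85 nm
Volume V = (4/3) * pi * r^3
V = (4/3) * pi * (6.85)^3
V = 1346.36 nm^3

1346.36


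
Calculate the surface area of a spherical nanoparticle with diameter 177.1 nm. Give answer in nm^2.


Radius r = 177.1/2 = 88.55 nm
Surface area SA = 4 * pi * r^2
SA = 4 * pi * (88.55)^2
SA = 98534.2 nm^2

98534.2


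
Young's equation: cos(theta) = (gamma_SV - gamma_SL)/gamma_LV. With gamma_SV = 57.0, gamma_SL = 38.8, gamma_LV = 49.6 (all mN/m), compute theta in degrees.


cos(theta) = (gamma_SV - gamma_SL) / gamma_LV
cos(theta) = (57.0 - 38.8) / 49.6
cos(theta) = 0.366935
theta = arccos(0.366935) = 68.47 degrees

68.47


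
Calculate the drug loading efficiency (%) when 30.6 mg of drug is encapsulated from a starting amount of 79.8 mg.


Drug loading efficiency = (drug loaded / drug initial) * 100
DLE = 30.6 / 79.8 * 100
DLE = 0.3835 * 100
DLE = 38.35%

38.35


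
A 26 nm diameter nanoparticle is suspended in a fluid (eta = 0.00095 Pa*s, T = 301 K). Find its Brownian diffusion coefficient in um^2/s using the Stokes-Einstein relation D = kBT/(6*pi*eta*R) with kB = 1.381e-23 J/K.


Radius R = 26/2 = 13 nm = 1.3e-08 m
D = kB*T / (6*pi*eta*R)
D = 1.381e-23 * 301 / (6 * pi * 0.00095 * 1.3e-08)
D = 1.78563e-11 m^2/s = 17.856 um^2/s

17.856


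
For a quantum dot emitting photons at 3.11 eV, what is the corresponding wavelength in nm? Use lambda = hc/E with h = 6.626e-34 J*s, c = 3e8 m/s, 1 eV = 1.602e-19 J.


Convert energy: E = 3.11 eV = 3.11 * 1.602e-19 = 4.98222e-19 J
lambda = h*c / E = 6.626e-34 * 3e8 / 4.98222e-19
lambda = 3.98979e-07 m = 399.0 nm

399.0


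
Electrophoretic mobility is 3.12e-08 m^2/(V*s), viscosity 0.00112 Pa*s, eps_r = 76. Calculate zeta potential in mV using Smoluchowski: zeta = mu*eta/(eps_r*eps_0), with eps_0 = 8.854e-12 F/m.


Smoluchowski equation: zeta = mu * eta / (eps_r * eps_0)
zeta = 3.12e-08 * 0.00112 / (76 * 8.854e-12)
zeta = 0.05193 V = 51.93 mV

51.93


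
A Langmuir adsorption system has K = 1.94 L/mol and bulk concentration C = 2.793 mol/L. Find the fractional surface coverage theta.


Langmuir isotherm: theta = K*C / (1 + K*C)
K*C = 1.94 * 2.793 = 5.41842
theta = 5.41842 / (1 + 5.41842) = 5.41842 / 6.41842
theta = 0.8442

0.8442


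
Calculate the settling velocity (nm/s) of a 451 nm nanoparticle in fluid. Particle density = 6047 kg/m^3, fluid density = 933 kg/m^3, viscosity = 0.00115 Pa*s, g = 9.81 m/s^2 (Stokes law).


Radius R = 451/2 nm = 2.255e-07 m
Density difference = 6047 - 933 = 5114 kg/m^3
v = 2 * R^2 * (rho_p - rho_f) * g / (9 * eta)
v = 2 * (2.255e-07)^2 * 5114 * 9.81 / (9 * 0.00115)
v = 4.92961e-07 m/s = 492.9609 nm/s

492.9609


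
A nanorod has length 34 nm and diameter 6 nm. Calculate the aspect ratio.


Aspect ratio AR = length / diameter
AR = 34 / 6
AR = 5.67

5.67


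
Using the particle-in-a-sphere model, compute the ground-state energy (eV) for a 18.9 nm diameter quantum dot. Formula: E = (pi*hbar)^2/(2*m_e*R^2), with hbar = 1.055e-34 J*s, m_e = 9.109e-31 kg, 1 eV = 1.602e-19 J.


Radius R = 18.9/2 = 9.45 nm = 9.45e-09 m
E = (pi * 1.055e-34)^2 / (2 * 9.109e-31 * (9.45e-09)^2)
E(J) = 6.75212e-22
E = E(J) / 1.602e-19 = 0.0042 eV

0.0042


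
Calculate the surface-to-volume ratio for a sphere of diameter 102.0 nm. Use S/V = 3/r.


Radius r = 102.0/2 = 51 nm
S/V = 3 / r = 3 / 51
S/V = 0.0588 nm^-1

0.0588


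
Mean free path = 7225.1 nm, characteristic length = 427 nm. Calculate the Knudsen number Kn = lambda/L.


Knudsen number Kn = lambda / L
Kn = 7225.1 / 427
Kn = 16.9206

16.9206


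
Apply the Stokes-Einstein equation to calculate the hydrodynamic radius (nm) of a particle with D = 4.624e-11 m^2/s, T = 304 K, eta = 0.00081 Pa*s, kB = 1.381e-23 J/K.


Stokes-Einstein: R = kB*T / (6*pi*eta*D)
R = 1.381e-23 * 304 / (6 * pi * 0.00081 * 4.624e-11)
R = 5.94653e-09 m = 5.95 nm

5.95


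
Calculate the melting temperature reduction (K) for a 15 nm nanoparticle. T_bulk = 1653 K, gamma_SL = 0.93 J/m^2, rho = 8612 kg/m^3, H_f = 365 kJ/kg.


Radius R = 15/2 = 7.5 nm = 7.5e-09 m
Convert H_f = 365 kJ/kg = 365000 J/kg
dT = 2 * gamma_SL * T_bulk / (rho * H_f * R)
dT = 2 * 0.93 * 1653 / (8612 * 365000 * 7.5e-09)
dT = 130.4 K

130.4


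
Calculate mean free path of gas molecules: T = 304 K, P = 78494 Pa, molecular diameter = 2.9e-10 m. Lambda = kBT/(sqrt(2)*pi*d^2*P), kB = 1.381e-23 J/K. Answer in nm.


Mean free path: lambda = kB*T / (sqrt(2) * pi * d^2 * P)
lambda = 1.381e-23 * 304 / (sqrt(2) * pi * (2.9e-10)^2 * 78494)
lambda = 1.43143e-07 m
lambda = 143.14 nm

143.14


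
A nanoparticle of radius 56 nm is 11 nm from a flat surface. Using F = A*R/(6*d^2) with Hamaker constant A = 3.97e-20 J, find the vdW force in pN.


Convert to SI: R = 56 nm = 5.6e-08 m, d = 11 nm = 1.1e-08 m
F = A * R / (6 * d^2)
F = 3.97e-20 * 5.6e-08 / (6 * (1.1e-08)^2)
F = 3.06226e-12 N = 3.062 pN

3.062


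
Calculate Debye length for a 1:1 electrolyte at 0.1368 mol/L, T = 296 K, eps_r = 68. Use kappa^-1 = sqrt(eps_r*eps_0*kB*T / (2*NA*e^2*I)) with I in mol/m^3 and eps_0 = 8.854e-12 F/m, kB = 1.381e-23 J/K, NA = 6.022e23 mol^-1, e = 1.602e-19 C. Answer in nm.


Ionic strength I = 0.1368 * 1^2 * 1000 = 136.8 mol/m^3
kappa^-1 = sqrt(68 * 8.854e-12 * 1.381e-23 * 296 / (2 * 6.022e23 * (1.602e-19)^2 * 136.8))
kappa^-1 = 0.763 nm

0.763


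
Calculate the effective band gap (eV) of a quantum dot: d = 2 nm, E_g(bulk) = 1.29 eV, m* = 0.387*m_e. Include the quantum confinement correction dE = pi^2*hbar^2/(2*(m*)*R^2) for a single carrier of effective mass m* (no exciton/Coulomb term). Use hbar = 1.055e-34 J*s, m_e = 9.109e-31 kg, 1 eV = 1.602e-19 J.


Radius R = 2/2 nm = 1e-09 m
Confinement energy dE = pi^2 * hbar^2 / (2 * m_eff * m_e * R^2)
dE = pi^2 * (1.055e-34)^2 / (2 * 0.387 * 9.109e-31 * (1e-09)^2) J, divided by 1.602e-19 J/eV
dE = 0.9726 eV
Total band gap = E_g(bulk) + dE = 1.29 + 0.9726 = 2.2626 eV

2.2626


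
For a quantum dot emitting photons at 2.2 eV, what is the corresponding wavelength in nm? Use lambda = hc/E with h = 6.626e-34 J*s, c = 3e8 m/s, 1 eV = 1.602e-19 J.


Convert energy: E = 2.2 eV = 2.2 * 1.602e-19 = 3.5244e-19 J
lambda = h*c / E = 6.626e-34 * 3e8 / 3.5244e-19
lambda = 5.64011e-07 m = 564.0 nm

564.0


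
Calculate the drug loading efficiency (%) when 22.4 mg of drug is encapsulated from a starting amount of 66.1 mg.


Drug loading efficiency = (drug loaded / drug initial) * 100
DLE = 22.4 / 66.1 * 100
DLE = 0.3389 * 100
DLE = 33.89%

33.89


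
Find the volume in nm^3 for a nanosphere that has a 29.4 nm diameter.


Radius r = 29.4/2 = 14.7 nm
Volume V = (4/3) * pi * r^3
V = (4/3) * pi * (14.7)^3
V = 13305.79 nm^3

13305.79


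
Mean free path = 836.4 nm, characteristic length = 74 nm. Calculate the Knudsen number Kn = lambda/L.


Knudsen number Kn = lambda / L
Kn = 836.4 / 74
Kn = 11.3027

11.3027


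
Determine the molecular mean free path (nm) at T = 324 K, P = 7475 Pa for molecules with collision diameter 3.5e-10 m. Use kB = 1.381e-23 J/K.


Mean free path: lambda = kB*T / (sqrt(2) * pi * d^2 * P)
lambda = 1.381e-23 * 324 / (sqrt(2) * pi * (3.5e-10)^2 * 7475)
lambda = 1.09983e-06 m
lambda = 1099.83 nm

1099.83


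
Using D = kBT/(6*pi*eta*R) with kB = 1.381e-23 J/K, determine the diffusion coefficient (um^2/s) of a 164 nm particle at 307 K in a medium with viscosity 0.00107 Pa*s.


Radius R = 164/2 = 82 nm = 8.2e-08 m
D = kB*T / (6*pi*eta*R)
D = 1.381e-23 * 307 / (6 * pi * 0.00107 * 8.2e-08)
D = 2.5635e-12 m^2/s = 2.563 um^2/s

2.563


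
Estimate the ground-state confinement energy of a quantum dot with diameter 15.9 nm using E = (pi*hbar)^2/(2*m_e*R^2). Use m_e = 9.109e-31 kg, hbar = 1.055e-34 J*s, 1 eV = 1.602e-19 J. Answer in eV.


Radius R = 15.9/2 = 7.95 nm = 7.95e-09 m
E = (pi * 1.055e-34)^2 / (2 * 9.109e-31 * (7.95e-09)^2)
E(J) = 9.54047e-22
E = E(J) / 1.602e-19 = 0.006 eV

0.006


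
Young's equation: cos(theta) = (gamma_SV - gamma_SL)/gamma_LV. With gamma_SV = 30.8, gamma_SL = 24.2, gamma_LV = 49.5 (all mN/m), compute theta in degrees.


cos(theta) = (gamma_SV - gamma_SL) / gamma_LV
cos(theta) = (30.8 - 24.2) / 49.5
cos(theta) = 0.133333
theta = arccos(0.133333) = 82.34 degrees

82.34


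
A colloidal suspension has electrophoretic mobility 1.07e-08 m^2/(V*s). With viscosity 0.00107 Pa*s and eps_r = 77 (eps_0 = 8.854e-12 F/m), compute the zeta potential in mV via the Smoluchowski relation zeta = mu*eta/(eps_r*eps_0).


Smoluchowski equation: zeta = mu * eta / (eps_r * eps_0)
zeta = 1.07e-08 * 0.00107 / (77 * 8.854e-12)
zeta = 0.016793 V = 16.79 mV

16.79


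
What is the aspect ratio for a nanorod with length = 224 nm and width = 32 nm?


Aspect ratio AR = length / diameter
AR = 224 / 32
AR = 7.0

7.0


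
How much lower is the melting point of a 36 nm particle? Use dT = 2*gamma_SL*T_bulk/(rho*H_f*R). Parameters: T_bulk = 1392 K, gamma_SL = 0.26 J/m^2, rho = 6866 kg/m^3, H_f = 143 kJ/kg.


Radius R = 36/2 = 18 nm = 1.8e-08 m
Convert H_f = 143 kJ/kg = 143000 J/kg
dT = 2 * gamma_SL * T_bulk / (rho * H_f * R)
dT = 2 * 0.26 * 1392 / (6866 * 143000 * 1.8e-08)
dT = 41.0 K

41.0


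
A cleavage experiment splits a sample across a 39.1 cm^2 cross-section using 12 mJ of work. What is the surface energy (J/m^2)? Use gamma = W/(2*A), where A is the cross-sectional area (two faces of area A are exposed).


Convert: A = 39.1 cm^2 = 0.00391 m^2, W = 12 mJ = 0.012 J
Cleaving exposes two faces of area A, so total new surface = 2*A and gamma = W / (2*A)
gamma = 0.012 / (2 * 0.00391)
gamma = 1.535 J/m^2

1.535


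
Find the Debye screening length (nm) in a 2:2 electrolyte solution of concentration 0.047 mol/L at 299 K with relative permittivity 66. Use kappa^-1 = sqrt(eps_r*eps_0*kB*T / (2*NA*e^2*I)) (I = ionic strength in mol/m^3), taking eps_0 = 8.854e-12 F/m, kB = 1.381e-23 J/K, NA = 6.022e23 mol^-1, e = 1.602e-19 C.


Ionic strength I = 0.047 * 2^2 * 1000 = 188 mol/m^3
kappa^-1 = sqrt(66 * 8.854e-12 * 1.381e-23 * 299 / (2 * 6.022e23 * (1.602e-19)^2 * 188))
kappa^-1 = 0.644 nm

0.644


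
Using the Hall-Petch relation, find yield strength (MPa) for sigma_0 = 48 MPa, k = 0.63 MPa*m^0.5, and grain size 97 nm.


d = 97 nm = 9.7e-08 m
sqrt(d) = 0.0003114482
Hall-Petch contribution = k / sqrt(d) = 0.63 / 0.0003114482 = 2022.8 MPa
sigma = sigma_0 + k/sqrt(d) = 48 + 2022.8 = 2070.8 MPa

2070.8


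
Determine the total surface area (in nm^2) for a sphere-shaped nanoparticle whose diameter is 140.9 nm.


Radius r = 140.9/2 = 70.45 nm
Surface area SA = 4 * pi * r^2
SA = 4 * pi * (70.45)^2
SA = 62369.44 nm^2

62369.44


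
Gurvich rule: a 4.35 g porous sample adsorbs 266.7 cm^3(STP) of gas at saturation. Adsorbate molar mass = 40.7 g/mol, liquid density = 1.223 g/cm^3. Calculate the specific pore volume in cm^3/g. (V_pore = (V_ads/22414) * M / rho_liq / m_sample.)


Moles adsorbed n = V_ads / 22414 = 266.7 / 22414 = 1.189881e-02 mol
Liquid volume V_liq = n * M / rho_liq = 1.189881e-02 * 40.7 / 1.223 = 0.39598 cm^3
Specific pore volume V_pore = V_liq / m_sample = 0.39598 / 4.35
V_pore = 0.091 cm^3/g

0.091


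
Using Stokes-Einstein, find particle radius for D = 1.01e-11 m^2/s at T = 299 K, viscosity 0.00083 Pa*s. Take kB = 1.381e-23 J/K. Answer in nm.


Stokes-Einstein: R = kB*T / (6*pi*eta*D)
R = 1.381e-23 * 299 / (6 * pi * 0.00083 * 1.01e-11)
R = 2.61315e-08 m = 26.13 nm

26.13


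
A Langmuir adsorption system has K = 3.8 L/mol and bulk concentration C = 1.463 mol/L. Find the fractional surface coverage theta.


Langmuir isotherm: theta = K*C / (1 + K*C)
K*C = 3.8 * 1.463 = 5.5594
theta = 5.5594 / (1 + 5.5594) = 5.5594 / 6.5594
theta = 0.8475

0.8475


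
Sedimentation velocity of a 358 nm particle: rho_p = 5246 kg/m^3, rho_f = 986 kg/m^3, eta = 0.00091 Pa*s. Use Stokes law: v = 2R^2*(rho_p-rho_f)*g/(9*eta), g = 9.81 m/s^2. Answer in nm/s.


Radius R = 358/2 nm = 1.79e-07 m
Density difference = 5246 - 986 = 4260 kg/m^3
v = 2 * R^2 * (rho_p - rho_f) * g / (9 * eta)
v = 2 * (1.79e-07)^2 * 4260 * 9.81 / (9 * 0.00091)
v = 3.26987e-07 m/s = 326.9872 nm/s

326.9872


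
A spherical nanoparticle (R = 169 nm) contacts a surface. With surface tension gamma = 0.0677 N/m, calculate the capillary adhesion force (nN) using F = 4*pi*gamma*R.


Convert radius: R = 169 nm = 1.69e-07 m
F = 4 * pi * gamma * R
F = 4 * pi * 0.0677 * 1.69e-07
F = 1.43776e-07 N = 143.7756 nN

143.7756


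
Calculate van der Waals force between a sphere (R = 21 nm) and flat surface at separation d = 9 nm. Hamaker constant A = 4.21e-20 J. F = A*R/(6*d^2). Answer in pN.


Convert to SI: R = 21 nm = 2.1e-08 m, d = 9 nm = 9e-09 m
F = A * R / (6 * d^2)
F = 4.21e-20 * 2.1e-08 / (6 * (9e-09)^2)
F = 1.81914e-12 N = 1.819 pN

1.819


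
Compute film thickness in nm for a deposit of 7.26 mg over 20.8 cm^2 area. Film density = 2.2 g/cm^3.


Convert: m = 7.26 mg = 7.2600e-06 kg, A = 20.8 cm^2 = 2.0800e-03 m^2, rho = 2.2 g/cm^3 = 2200 kg/m^3
t = m / (A * rho)
t = 7.2600e-06 / (2.0800e-03 * 2200)
t = 1.5865e-06 m = 1586.5 nm

1586.5


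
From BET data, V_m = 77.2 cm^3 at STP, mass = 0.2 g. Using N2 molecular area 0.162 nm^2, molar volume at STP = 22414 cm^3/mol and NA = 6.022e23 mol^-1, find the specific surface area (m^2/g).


Number of moles in monolayer = V_m / 22414 = 77.2 / 22414 = 0.00344428
Number of molecules = moles * NA = 0.00344428 * 6.022e23
SA = molecules * sigma / mass
SA = (77.2 / 22414) * 6.022e23 * 0.162e-18 / 0.2
SA = 1680.1 m^2/g

1680.1


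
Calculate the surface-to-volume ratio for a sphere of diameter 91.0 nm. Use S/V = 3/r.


Radius r = 91.0/2 = 45.5 nm
S/V = 3 / r = 3 / 45.5
S/V = 0.0659 nm^-1

0.0659


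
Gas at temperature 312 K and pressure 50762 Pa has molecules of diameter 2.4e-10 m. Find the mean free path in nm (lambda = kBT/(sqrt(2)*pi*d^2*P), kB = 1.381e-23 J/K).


Mean free path: lambda = kB*T / (sqrt(2) * pi * d^2 * P)
lambda = 1.381e-23 * 312 / (sqrt(2) * pi * (2.4e-10)^2 * 50762)
lambda = 3.31682e-07 m
lambda = 331.68 nm

331.68


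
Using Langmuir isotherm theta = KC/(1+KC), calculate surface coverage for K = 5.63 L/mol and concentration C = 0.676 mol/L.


Langmuir isotherm: theta = K*C / (1 + K*C)
K*C = 5.63 * 0.676 = 3.80588
theta = 3.80588 / (1 + 3.80588) = 3.80588 / 4.80588
theta = 0.7919

0.7919


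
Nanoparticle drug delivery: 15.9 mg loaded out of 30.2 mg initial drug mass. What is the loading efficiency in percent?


Drug loading efficiency = (drug loaded / drug initial) * 100
DLE = 15.9 / 30.2 * 100
DLE = 0.5265 * 100
DLE = 52.65%

52.65


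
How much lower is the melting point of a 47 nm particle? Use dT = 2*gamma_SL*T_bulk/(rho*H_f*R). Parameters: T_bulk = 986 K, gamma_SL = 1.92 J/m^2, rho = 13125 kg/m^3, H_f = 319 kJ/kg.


Radius R = 47/2 = 23.5 nm = 2.35e-08 m
Convert H_f = 319 kJ/kg = 319000 J/kg
dT = 2 * gamma_SL * T_bulk / (rho * H_f * R)
dT = 2 * 1.92 * 986 / (13125 * 319000 * 2.35e-08)
dT = 38.5 K

38.5


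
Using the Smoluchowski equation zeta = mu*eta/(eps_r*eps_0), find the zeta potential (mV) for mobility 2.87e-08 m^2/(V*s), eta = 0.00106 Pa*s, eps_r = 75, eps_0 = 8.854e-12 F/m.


Smoluchowski equation: zeta = mu * eta / (eps_r * eps_0)
zeta = 2.87e-08 * 0.00106 / (75 * 8.854e-12)
zeta = 0.045813 V = 45.81 mV

45.81


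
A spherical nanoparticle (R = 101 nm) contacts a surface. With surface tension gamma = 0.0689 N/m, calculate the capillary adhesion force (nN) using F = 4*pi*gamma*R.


Convert radius: R = 101 nm = 1.01e-07 m
F = 4 * pi * gamma * R
F = 4 * pi * 0.0689 * 1.01e-07
F = 8.74481e-08 N = 87.4481 nN

87.4481


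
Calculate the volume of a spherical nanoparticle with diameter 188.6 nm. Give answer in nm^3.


Radius r = 188.6/2 = 94.3 nm
Volume V = (4/3) * pi * r^3
V = (4/3) * pi * (94.3)^3
V = 3512559.48 nm^3

3512559.48


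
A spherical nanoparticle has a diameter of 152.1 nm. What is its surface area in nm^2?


Radius r = 152.1/2 = 76.05 nm
Surface area SA = 4 * pi * r^2
SA = 4 * pi * (76.05)^2
SA = 72678.89 nm^2

72678.89


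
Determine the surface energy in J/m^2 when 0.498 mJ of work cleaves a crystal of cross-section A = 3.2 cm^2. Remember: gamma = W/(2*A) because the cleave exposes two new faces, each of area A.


Convert: A = 3.2 cm^2 = 0.00032 m^2, W = 0.498 mJ = 0.000498 J
Cleaving exposes two faces of area A, so total new surface = 2*A and gamma = W / (2*A)
gamma = 0.000498 / (2 * 0.00032)
gamma = 0.778 J/m^2

0.778


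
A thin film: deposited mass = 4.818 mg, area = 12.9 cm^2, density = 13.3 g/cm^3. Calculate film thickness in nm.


Convert: m = 4.818 mg = 4.8180e-06 kg, A = 12.9 cm^2 = 1.2900e-03 m^2, rho = 13.3 g/cm^3 = 13300 kg/m^3
t = m / (A * rho)
t = 4.8180e-06 / (1.2900e-03 * 13300)
t = 2.8082e-07 m = 280.8 nm

280.8


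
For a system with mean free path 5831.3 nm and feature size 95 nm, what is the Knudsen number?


Knudsen number Kn = lambda / L
Kn = 5831.3 / 95
Kn = 61.3821

61.3821


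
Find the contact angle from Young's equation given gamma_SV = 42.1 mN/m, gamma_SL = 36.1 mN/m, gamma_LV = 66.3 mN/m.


cos(theta) = (gamma_SV - gamma_SL) / gamma_LV
cos(theta) = (42.1 - 36.1) / 66.3
cos(theta) = 0.090498
theta = arccos(0.090498) = 84.81 degrees

84.81


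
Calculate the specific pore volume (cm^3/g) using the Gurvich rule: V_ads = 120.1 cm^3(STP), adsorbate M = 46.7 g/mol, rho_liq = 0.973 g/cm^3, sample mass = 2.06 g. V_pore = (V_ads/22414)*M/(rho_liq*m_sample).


Moles adsorbed n = V_ads / 22414 = 120.1 / 22414 = 5.358258e-03 mol
Liquid volume V_liq = n * M / rho_liq = 5.358258e-03 * 46.7 / 0.973 = 0.25717 cm^3
Specific pore volume V_pore = V_liq / m_sample = 0.25717 / 2.06
V_pore = 0.1248 cm^3/g

0.1248


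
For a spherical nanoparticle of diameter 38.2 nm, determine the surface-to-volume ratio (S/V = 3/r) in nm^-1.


Radius r = 38.2/2 = 19.1 nm
S/V = 3 / r = 3 / 19.1
S/V = 0.1571 nm^-1

0.1571


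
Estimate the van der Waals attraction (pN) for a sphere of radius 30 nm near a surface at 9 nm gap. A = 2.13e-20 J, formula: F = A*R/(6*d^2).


Convert to SI: R = 30 nm = 3e-08 m, d = 9 nm = 9e-09 m
F = A * R / (6 * d^2)
F = 2.13e-20 * 3e-08 / (6 * (9e-09)^2)
F = 1.31481e-12 N = 1.315 pN

1.315


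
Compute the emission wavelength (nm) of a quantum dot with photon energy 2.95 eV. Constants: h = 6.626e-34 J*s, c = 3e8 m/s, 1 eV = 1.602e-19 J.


Convert energy: E = 2.95 eV = 2.95 * 1.602e-19 = 4.7259e-19 J
lambda = h*c / E = 6.626e-34 * 3e8 / 4.7259e-19
lambda = 4.20618e-07 m = 420.6 nm

420.6


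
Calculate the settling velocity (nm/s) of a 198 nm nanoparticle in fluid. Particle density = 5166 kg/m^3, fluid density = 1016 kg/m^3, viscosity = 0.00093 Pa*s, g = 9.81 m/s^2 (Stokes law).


Radius R = 198/2 nm = 9.9e-08 m
Density difference = 5166 - 1016 = 4150 kg/m^3
v = 2 * R^2 * (rho_p - rho_f) * g / (9 * eta)
v = 2 * (9.9e-08)^2 * 4150 * 9.81 / (9 * 0.00093)
v = 9.53437e-08 m/s = 95.3437 nm/s

95.3437


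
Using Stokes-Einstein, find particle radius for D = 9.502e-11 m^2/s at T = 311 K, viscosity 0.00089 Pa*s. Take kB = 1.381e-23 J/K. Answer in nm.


Stokes-Einstein: R = kB*T / (6*pi*eta*D)
R = 1.381e-23 * 311 / (6 * pi * 0.00089 * 9.502e-11)
R = 2.69431e-09 m = 2.69 nm

2.69


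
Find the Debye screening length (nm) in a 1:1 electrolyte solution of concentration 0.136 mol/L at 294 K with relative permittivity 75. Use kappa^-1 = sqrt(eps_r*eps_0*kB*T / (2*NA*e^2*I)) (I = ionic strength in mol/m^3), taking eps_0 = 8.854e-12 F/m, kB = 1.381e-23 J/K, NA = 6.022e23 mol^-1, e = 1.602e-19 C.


Ionic strength I = 0.136 * 1^2 * 1000 = 136 mol/m^3
kappa^-1 = sqrt(75 * 8.854e-12 * 1.381e-23 * 294 / (2 * 6.022e23 * (1.602e-19)^2 * 136))
kappa^-1 = 0.801 nm

0.801


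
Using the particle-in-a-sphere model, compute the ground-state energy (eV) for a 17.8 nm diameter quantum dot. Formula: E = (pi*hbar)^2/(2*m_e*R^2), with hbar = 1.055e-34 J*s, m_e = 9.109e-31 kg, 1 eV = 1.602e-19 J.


Radius R = 17.8/2 = 8.9 nm = 8.9e-09 m
E = (pi * 1.055e-34)^2 / (2 * 9.109e-31 * (8.9e-09)^2)
E(J) = 7.61244e-22
E = E(J) / 1.602e-19 = 0.0048 eV

0.0048


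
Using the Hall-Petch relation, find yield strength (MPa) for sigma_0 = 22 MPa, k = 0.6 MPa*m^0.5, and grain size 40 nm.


d = 40 nm = 4e-08 m
sqrt(d) = 0.0002
Hall-Petch contribution = k / sqrt(d) = 0.6 / 0.0002 = 3000.0 MPa
sigma = sigma_0 + k/sqrt(d) = 22 + 3000.0 = 3022.0 MPa

3022.0


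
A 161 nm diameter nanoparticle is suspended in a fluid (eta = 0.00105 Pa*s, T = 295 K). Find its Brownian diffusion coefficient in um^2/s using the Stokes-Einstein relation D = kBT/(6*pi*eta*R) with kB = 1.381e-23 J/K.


Radius R = 161/2 = 80.5 nm = 8.05e-08 m
D = kB*T / (6*pi*eta*R)
D = 1.381e-23 * 295 / (6 * pi * 0.00105 * 8.05e-08)
D = 2.55699e-12 m^2/s = 2.557 um^2/s

2.557


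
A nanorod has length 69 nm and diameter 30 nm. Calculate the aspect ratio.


Aspect ratio AR = length / diameter
AR = 69 / 30
AR = 2.3

2.3


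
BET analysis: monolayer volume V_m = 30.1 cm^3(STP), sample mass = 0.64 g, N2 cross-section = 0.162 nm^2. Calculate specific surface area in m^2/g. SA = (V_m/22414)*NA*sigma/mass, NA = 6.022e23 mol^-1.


Number of moles in monolayer = V_m / 22414 = 30.1 / 22414 = 0.00134291
Number of molecules = moles * NA = 0.00134291 * 6.022e23
SA = molecules * sigma / mass
SA = (30.1 / 22414) * 6.022e23 * 0.162e-18 / 0.64
SA = 204.7 m^2/g

204.7


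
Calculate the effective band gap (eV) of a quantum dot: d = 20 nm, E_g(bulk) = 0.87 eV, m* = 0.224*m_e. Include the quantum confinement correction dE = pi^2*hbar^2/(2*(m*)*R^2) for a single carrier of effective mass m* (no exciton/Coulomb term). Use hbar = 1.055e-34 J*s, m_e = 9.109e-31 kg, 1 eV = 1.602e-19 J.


Radius R = 20/2 nm = 1e-08 m
Confinement energy dE = pi^2 * hbar^2 / (2 * m_eff * m_e * R^2)
dE = pi^2 * (1.055e-34)^2 / (2 * 0.224 * 9.109e-31 * (1e-08)^2) J, divided by 1.602e-19 J/eV
dE = 0.0168 eV
Total band gap = E_g(bulk) + dE = 0.87 + 0.0168 = 0.8868 eV

0.8868


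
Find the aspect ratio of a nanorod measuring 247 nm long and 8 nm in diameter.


Aspect ratio AR = length / diameter
AR = 247 / 8
AR = 30.88

30.88


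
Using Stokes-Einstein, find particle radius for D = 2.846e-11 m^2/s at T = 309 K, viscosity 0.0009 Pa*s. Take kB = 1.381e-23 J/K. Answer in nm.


Stokes-Einstein: R = kB*T / (6*pi*eta*D)
R = 1.381e-23 * 309 / (6 * pi * 0.0009 * 2.846e-11)
R = 8.8384e-09 m = 8.84 nm

8.84


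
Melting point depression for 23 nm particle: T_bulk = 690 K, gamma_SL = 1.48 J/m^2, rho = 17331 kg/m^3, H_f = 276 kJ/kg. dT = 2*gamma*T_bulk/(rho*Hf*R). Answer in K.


Radius R = 23/2 = 11.5 nm = 1.15e-08 m
Convert H_f = 276 kJ/kg = 276000 J/kg
dT = 2 * gamma_SL * T_bulk / (rho * H_f * R)
dT = 2 * 1.48 * 690 / (17331 * 276000 * 1.15e-08)
dT = 37.1 K

37.1


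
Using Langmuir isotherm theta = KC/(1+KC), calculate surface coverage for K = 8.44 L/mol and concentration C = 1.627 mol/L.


Langmuir isotherm: theta = K*C / (1 + K*C)
K*C = 8.44 * 1.627 = 13.73188
theta = 13.73188 / (1 + 13.73188) = 13.73188 / 14.73188
theta = 0.9321

0.9321


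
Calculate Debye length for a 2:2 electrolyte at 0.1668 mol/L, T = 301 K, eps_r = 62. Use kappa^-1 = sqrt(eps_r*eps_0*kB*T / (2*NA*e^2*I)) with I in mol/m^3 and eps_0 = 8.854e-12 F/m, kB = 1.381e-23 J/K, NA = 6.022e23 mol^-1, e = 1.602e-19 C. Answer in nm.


Ionic strength I = 0.1668 * 2^2 * 1000 = 667.2 mol/m^3
kappa^-1 = sqrt(62 * 8.854e-12 * 1.381e-23 * 301 / (2 * 6.022e23 * (1.602e-19)^2 * 667.2))
kappa^-1 = 0.333 nm

0.333


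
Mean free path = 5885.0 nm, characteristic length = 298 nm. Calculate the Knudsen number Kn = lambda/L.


Knudsen number Kn = lambda / L
Kn = 5885.0 / 298
Kn = 19.7483

19.7483


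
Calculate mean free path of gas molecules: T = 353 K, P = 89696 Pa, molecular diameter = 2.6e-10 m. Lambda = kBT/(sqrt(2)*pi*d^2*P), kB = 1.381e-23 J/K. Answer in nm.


Mean free path: lambda = kB*T / (sqrt(2) * pi * d^2 * P)
lambda = 1.381e-23 * 353 / (sqrt(2) * pi * (2.6e-10)^2 * 89696)
lambda = 1.8096e-07 m
lambda = 180.96 nm

180.96


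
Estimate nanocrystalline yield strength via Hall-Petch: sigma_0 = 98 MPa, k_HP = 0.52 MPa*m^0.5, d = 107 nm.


d = 107 nm = 1.07e-07 m
sqrt(d) = 0.0003271085
Hall-Petch contribution = k / sqrt(d) = 0.52 / 0.0003271085 = 1589.7 MPa
sigma = sigma_0 + k/sqrt(d) = 98 + 1589.7 = 1687.7 MPa

1687.7


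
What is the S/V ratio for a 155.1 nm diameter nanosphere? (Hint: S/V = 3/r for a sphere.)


Radius r = 155.1/2 = 77.55 nm
S/V = 3 / r = 3 / 77.55
S/V = 0.0387 nm^-1

0.0387


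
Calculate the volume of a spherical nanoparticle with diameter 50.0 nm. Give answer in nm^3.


Radius r = 50.0/2 = 25 nm
Volume V = (4/3) * pi * r^3
V = (4/3) * pi * (25)^3
V = 65449.85 nm^3

65449.85


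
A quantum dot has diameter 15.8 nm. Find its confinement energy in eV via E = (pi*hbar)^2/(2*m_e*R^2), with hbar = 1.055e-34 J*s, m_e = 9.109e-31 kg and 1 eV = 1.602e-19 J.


Radius R = 15.8/2 = 7.9 nm = 7.9e-09 m
E = (pi * 1.055e-34)^2 / (2 * 9.109e-31 * (7.9e-09)^2)
E(J) = 9.66162e-22
E = E(J) / 1.602e-19 = 0.006 eV

0.006


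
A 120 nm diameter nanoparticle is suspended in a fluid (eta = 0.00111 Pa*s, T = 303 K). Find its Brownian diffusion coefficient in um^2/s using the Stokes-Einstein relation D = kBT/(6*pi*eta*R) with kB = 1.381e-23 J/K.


Radius R = 120/2 = 60 nm = 6e-08 m
D = kB*T / (6*pi*eta*R)
D = 1.381e-23 * 303 / (6 * pi * 0.00111 * 6e-08)
D = 3.3332e-12 m^2/s = 3.333 um^2/s

3.333


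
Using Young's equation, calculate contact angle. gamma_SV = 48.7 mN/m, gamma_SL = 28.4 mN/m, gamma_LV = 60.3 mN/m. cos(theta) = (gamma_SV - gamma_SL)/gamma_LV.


cos(theta) = (gamma_SV - gamma_SL) / gamma_LV
cos(theta) = (48.7 - 28.4) / 60.3
cos(theta) = 0.33665
theta = arccos(0.33665) = 70.33 degrees

70.33


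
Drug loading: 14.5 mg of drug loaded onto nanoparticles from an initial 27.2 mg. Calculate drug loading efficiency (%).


Drug loading efficiency = (drug loaded / drug initial) * 100
DLE = 14.5 / 27.2 * 100
DLE = 0.5331 * 100
DLE = 53.31%

53.31


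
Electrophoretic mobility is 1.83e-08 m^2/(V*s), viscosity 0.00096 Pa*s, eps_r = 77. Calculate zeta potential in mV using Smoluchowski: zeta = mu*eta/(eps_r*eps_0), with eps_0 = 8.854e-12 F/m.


Smoluchowski equation: zeta = mu * eta / (eps_r * eps_0)
zeta = 1.83e-08 * 0.00096 / (77 * 8.854e-12)
zeta = 0.025769 V = 25.77 mV

25.77


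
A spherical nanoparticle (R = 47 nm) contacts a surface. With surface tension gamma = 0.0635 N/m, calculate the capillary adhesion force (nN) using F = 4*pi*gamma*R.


Convert radius: R = 47 nm = 4.7e-08 m
F = 4 * pi * gamma * R
F = 4 * pi * 0.0635 * 4.7e-08
F = 3.75043e-08 N = 37.5043 nN

37.5043


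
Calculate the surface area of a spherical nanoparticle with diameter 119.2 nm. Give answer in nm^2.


Radius r = 119.2/2 = 59.6 nm
Surface area SA = 4 * pi * r^2
SA = 4 * pi * (59.6)^2
SA = 44637.76 nm^2

44637.76


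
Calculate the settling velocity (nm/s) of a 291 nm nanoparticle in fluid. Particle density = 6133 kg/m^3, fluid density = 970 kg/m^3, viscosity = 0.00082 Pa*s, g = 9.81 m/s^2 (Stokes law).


Radius R = 291/2 nm = 1.455e-07 m
Density difference = 6133 - 970 = 5163 kg/m^3
v = 2 * R^2 * (rho_p - rho_f) * g / (9 * eta)
v = 2 * (1.455e-07)^2 * 5163 * 9.81 / (9 * 0.00082)
v = 2.90583e-07 m/s = 290.5834 nm/s

290.5834


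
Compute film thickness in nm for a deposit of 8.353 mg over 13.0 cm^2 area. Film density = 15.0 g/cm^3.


Convert: m = 8.353 mg = 8.3530e-06 kg, A = 13.0 cm^2 = 1.3000e-03 m^2, rho = 15.0 g/cm^3 = 15000 kg/m^3
t = m / (A * rho)
t = 8.3530e-06 / (1.3000e-03 * 15000)
t = 4.2836e-07 m = 428.4 nm

428.4


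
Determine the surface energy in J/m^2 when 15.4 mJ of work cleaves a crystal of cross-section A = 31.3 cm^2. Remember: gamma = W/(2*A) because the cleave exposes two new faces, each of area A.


Convert: A = 31.3 cm^2 = 0.00313 m^2, W = 15.4 mJ = 0.0154 J
Cleaving exposes two faces of area A, so total new surface = 2*A and gamma = W / (2*A)
gamma = 0.0154 / (2 * 0.00313)
gamma = 2.46 J/m^2

2.46


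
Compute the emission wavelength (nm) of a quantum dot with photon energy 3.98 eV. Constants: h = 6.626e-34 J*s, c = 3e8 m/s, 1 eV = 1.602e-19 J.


Convert energy: E = 3.98 eV = 3.98 * 1.602e-19 = 6.37596e-19 J
lambda = h*c / E = 6.626e-34 * 3e8 / 6.37596e-19
lambda = 3.11765e-07 m = 311.8 nm

311.8


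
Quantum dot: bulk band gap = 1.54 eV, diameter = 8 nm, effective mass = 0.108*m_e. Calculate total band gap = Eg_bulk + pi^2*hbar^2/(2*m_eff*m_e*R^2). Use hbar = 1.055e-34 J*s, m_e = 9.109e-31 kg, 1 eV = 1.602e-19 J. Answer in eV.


Radius R = 8/2 nm = 4e-09 m
Confinement energy dE = pi^2 * hbar^2 / (2 * m_eff * m_e * R^2)
dE = pi^2 * (1.055e-34)^2 / (2 * 0.108 * 9.109e-31 * (4e-09)^2) J, divided by 1.602e-19 J/eV
dE = 0.2178 eV
Total band gap = E_g(bulk) + dE = 1.54 + 0.2178 = 1.7578 eV

1.7578


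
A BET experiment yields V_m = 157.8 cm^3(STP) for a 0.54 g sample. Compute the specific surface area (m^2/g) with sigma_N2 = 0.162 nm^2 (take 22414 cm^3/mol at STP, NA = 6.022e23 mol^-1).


Number of moles in monolayer = V_m / 22414 = 157.8 / 22414 = 0.00704024
Number of molecules = moles * NA = 0.00704024 * 6.022e23
SA = molecules * sigma / mass
SA = (157.8 / 22414) * 6.022e23 * 0.162e-18 / 0.54
SA = 1271.9 m^2/g

1271.9


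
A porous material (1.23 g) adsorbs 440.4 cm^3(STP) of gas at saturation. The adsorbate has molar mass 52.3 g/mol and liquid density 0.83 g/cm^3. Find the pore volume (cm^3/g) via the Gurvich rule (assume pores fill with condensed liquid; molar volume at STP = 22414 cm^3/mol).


Moles adsorbed n = V_ads / 22414 = 440.4 / 22414 = 1.964843e-02 mol
Liquid volume V_liq = n * M / rho_liq = 1.964843e-02 * 52.3 / 0.83 = 1.23809 cm^3
Specific pore volume V_pore = V_liq / m_sample = 1.23809 / 1.23
V_pore = 1.0066 cm^3/g

1.0066


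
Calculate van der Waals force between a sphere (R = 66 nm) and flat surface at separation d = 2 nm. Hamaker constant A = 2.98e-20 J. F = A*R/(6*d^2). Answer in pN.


Convert to SI: R = 66 nm = 6.6e-08 m, d = 2 nm = 2e-09 m
F = A * R / (6 * d^2)
F = 2.98e-20 * 6.6e-08 / (6 * (2e-09)^2)
F = 8.195e-11 N = 81.95 pN

81.95


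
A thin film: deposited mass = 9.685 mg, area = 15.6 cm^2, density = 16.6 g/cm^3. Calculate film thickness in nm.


Convert: m = 9.685 mg = 9.6850e-06 kg, A = 15.6 cm^2 = 1.5600e-03 m^2, rho = 16.6 g/cm^3 = 16600 kg/m^3
t = m / (A * rho)
t = 9.6850e-06 / (1.5600e-03 * 16600)
t = 3.7400e-07 m = 374.0 nm

374.0


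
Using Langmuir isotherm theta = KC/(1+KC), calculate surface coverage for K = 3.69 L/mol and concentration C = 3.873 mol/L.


Langmuir isotherm: theta = K*C / (1 + K*C)
K*C = 3.69 * 3.873 = 14.29137
theta = 14.29137 / (1 + 14.29137) = 14.29137 / 15.29137
theta = 0.9346

0.9346


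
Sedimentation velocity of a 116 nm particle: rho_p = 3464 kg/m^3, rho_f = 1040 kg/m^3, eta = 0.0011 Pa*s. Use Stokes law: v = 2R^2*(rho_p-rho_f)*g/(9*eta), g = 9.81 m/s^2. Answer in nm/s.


Radius R = 116/2 nm = 5.8e-08 m
Density difference = 3464 - 1040 = 2424 kg/m^3
v = 2 * R^2 * (rho_p - rho_f) * g / (9 * eta)
v = 2 * (5.8e-08)^2 * 2424 * 9.81 / (9 * 0.0011)
v = 1.61604e-08 m/s = 16.1604 nm/s

16.1604


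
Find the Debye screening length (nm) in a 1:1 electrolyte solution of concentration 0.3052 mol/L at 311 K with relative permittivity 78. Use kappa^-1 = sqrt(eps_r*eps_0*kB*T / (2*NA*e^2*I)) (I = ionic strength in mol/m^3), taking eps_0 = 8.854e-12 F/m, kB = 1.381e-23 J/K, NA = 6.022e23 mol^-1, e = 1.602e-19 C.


Ionic strength I = 0.3052 * 1^2 * 1000 = 305.2 mol/m^3
kappa^-1 = sqrt(78 * 8.854e-12 * 1.381e-23 * 311 / (2 * 6.022e23 * (1.602e-19)^2 * 305.2))
kappa^-1 = 0.561 nm

0.561


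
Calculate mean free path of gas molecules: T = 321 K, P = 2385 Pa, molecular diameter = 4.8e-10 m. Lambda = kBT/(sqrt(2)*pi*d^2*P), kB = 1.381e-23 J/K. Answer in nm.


Mean free path: lambda = kB*T / (sqrt(2) * pi * d^2 * P)
lambda = 1.381e-23 * 321 / (sqrt(2) * pi * (4.8e-10)^2 * 2385)
lambda = 1.81578e-06 m
lambda = 1815.78 nm

1815.78


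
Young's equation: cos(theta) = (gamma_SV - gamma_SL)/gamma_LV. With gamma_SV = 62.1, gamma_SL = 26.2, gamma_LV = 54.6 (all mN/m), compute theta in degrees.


cos(theta) = (gamma_SV - gamma_SL) / gamma_LV
cos(theta) = (62.1 - 26.2) / 54.6
cos(theta) = 0.657509
theta = arccos(0.657509) = 48.89 degrees

48.89


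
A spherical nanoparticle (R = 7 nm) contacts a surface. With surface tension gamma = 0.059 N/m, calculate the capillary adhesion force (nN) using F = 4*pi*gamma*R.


Convert radius: R = 7 nm = 7e-09 m
F = 4 * pi * gamma * R
F = 4 * pi * 0.059 * 7e-09
F = 5.18991e-09 N = 5.1899 nN

5.1899


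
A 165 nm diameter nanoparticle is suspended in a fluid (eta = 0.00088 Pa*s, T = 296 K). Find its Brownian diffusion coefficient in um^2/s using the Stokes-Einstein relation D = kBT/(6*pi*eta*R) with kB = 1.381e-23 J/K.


Radius R = 165/2 = 82.5 nm = 8.25e-08 m
D = kB*T / (6*pi*eta*R)
D = 1.381e-23 * 296 / (6 * pi * 0.00088 * 8.25e-08)
D = 2.98709e-12 m^2/s = 2.987 um^2/s

2.987


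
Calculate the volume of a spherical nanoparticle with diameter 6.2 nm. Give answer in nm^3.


Radius r = 6.2/2 = 3.1 nm
Volume V = (4/3) * pi * r^3
V = (4/3) * pi * (3.1)^3
V = 124.79 nm^3

124.79


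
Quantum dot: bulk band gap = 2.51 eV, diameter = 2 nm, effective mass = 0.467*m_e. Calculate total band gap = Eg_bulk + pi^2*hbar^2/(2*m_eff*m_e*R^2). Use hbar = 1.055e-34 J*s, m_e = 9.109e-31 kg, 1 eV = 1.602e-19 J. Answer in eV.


Radius R = 2/2 nm = 1e-09 m
Confinement energy dE = pi^2 * hbar^2 / (2 * m_eff * m_e * R^2)
dE = pi^2 * (1.055e-34)^2 / (2 * 0.467 * 9.109e-31 * (1e-09)^2) J, divided by 1.602e-19 J/eV
dE = 0.806 eV
Total band gap = E_g(bulk) + dE = 2.51 + 0.806 = 3.316 eV

3.316


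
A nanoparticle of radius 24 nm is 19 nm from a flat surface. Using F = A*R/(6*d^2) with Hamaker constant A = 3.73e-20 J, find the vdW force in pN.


Convert to SI: R = 24 nm = 2.4e-08 m, d = 19 nm = 1.9e-08 m
F = A * R / (6 * d^2)
F = 3.73e-20 * 2.4e-08 / (6 * (1.9e-08)^2)
F = 4.13296e-13 N = 0.413 pN

0.413


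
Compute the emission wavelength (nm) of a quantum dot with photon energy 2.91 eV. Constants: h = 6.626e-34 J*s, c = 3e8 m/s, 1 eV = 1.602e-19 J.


Convert energy: E = 2.91 eV = 2.91 * 1.602e-19 = 4.66182e-19 J
lambda = h*c / E = 6.626e-34 * 3e8 / 4.66182e-19
lambda = 4.264e-07 m = 426.4 nm

426.4


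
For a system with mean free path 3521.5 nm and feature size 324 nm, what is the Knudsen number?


Knudsen number Kn = lambda / L
Kn = 3521.5 / 324
Kn = 10.8688

10.8688


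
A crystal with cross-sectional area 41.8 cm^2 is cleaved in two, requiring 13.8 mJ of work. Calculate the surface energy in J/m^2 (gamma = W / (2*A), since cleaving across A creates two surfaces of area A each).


Convert: A = 41.8 cm^2 = 0.00418 m^2, W = 13.8 mJ = 0.0138 J
Cleaving exposes two faces of area A, so total new surface = 2*A and gamma = W / (2*A)
gamma = 0.0138 / (2 * 0.00418)
gamma = 1.651 J/m^2

1.651


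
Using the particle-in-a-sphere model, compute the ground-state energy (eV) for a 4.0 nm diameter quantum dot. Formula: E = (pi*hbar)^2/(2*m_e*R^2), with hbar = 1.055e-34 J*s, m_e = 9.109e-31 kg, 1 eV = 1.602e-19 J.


Radius R = 4.0/2 = 2 nm = 2e-09 m
E = (pi * 1.055e-34)^2 / (2 * 9.109e-31 * (2e-09)^2)
E(J) = 1.50745e-20
E = E(J) / 1.602e-19 = 0.0941 eV

0.0941


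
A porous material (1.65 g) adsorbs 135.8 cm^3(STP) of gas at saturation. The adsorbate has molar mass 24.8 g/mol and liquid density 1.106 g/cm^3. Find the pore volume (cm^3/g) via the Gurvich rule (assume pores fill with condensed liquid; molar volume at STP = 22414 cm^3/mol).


Moles adsorbed n = V_ads / 22414 = 135.8 / 22414 = 6.058713e-03 mol
Liquid volume V_liq = n * M / rho_liq = 6.058713e-03 * 24.8 / 1.106 = 0.13586 cm^3
Specific pore volume V_pore = V_liq / m_sample = 0.13586 / 1.65
V_pore = 0.0823 cm^3/g

0.0823


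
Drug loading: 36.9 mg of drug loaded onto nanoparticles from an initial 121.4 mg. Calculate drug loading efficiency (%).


Drug loading efficiency = (drug loaded / drug initial) * 100
DLE = 36.9 / 121.4 * 100
DLE = 0.304 * 100
DLE = 30.4%

30.4


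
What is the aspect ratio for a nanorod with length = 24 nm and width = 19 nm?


Aspect ratio AR = length / diameter
AR = 24 / 19
AR = 1.26

1.26


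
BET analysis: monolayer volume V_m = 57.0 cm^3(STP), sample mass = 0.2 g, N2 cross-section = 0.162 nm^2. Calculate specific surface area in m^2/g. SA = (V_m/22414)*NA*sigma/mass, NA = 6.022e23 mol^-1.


Number of moles in monolayer = V_m / 22414 = 57.0 / 22414 = 0.00254305
Number of molecules = moles * NA = 0.00254305 * 6.022e23
SA = molecules * sigma / mass
SA = (57.0 / 22414) * 6.022e23 * 0.162e-18 / 0.2
SA = 1240.5 m^2/g

1240.5


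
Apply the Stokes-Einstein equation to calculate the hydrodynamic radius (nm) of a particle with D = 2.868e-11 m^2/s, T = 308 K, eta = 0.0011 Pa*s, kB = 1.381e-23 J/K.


Stokes-Einstein: R = kB*T / (6*pi*eta*D)
R = 1.381e-23 * 308 / (6 * pi * 0.0011 * 2.868e-11)
R = 7.15272e-09 m = 7.15 nm

7.15
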